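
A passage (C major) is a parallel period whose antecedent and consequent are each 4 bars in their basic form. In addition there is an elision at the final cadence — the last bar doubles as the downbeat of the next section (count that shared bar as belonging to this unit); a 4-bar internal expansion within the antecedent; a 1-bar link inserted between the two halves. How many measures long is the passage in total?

13 measures

Basic parallel period: 4 + 4 = 8 bars.
8 (basic form) + 4 (internal expansion) + 1 (link) = 13.
The elision shares a bar with the next section but does not change this unit's count.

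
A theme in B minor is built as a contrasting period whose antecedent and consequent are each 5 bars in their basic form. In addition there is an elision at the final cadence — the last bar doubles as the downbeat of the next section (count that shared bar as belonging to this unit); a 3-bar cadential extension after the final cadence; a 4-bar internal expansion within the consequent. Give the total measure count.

Basic contrasting period: 5 + 5 = 10 bars.
10 (basic form) + 3 (cadential extension) + 4 (internal expansion) = 17.
The elision shares a bar with the next section but does not change this unit's count.

17 measures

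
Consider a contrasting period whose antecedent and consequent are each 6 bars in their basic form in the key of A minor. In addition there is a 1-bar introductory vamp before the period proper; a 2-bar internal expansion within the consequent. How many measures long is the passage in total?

Basic contrasting period: 6 + 6 = 12 bars.
12 (basic form) + 1 (introduction) + 2 (internal expansion) = 15.

15 measures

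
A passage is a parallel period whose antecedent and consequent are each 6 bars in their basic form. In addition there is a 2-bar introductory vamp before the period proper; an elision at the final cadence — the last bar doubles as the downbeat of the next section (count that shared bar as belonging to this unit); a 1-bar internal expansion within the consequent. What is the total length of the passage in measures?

15 measures

Basic parallel period: 6 + 6 = 12 bars.
12 (basic form) + 2 (introduction) + 1 (internal expansion) = 15.
The elision shares a bar with the next section but does not change this unit's count.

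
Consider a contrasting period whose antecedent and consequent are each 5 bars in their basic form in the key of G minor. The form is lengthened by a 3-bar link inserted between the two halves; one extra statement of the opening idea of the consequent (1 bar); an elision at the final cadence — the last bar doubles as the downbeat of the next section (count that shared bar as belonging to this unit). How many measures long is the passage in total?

Basic contrasting period: 5 + 5 = 10 bars.
10 (basic form) + 3 (link) + 1 (extra statement) = 14.
The elision shares a bar with the next section but does not change this unit's count.

14 measures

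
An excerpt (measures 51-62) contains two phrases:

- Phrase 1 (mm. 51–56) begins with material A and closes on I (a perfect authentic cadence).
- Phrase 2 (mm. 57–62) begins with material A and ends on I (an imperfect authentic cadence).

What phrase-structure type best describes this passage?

phrase group

The second phrase closes with an imperfect authentic cadence, which is not stronger than the first phrase's perfect authentic cadence; without a weak→strong cadential pair there is no antecedent–consequent relationship, so this is a phrase group rather than a period.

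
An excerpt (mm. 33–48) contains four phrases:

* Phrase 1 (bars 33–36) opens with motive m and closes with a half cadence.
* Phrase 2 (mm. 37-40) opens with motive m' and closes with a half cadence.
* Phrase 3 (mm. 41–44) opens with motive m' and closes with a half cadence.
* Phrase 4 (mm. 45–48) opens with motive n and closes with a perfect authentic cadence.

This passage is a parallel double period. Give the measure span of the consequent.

measures 41–48

In a double period the four phrases pair into a large antecedent (phrases 1–2, ending half cadence) and a large consequent (phrases 3–4, ending perfect authentic cadence). The consequent spans measures 41–48.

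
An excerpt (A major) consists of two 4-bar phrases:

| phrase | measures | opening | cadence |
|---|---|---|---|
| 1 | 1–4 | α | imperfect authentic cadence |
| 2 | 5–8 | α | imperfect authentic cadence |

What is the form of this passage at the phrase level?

repeated phrase

Both phrases have the same opening (α) and the same cadence (imperfect authentic cadence): the second is a restatement, not a consequent, so this is a repeated phrase rather than a period.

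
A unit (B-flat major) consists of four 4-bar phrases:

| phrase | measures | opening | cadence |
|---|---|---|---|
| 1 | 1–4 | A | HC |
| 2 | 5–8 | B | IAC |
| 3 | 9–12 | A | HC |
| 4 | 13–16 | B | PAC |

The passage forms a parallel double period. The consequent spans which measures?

In a double period the four phrases pair into a large antecedent (phrases 1–2, ending imperfect authentic cadence) and a large consequent (phrases 3–4, ending perfect authentic cadence). The consequent spans measures 9-16.

measures 9–16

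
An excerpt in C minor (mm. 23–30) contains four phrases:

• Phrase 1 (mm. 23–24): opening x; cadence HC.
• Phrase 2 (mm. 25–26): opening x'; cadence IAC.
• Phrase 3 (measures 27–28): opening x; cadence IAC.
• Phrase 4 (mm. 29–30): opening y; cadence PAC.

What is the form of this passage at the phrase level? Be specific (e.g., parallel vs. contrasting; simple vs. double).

Four phrases in two halves: the first half (mm. 23–26) ends with an imperfect authentic cadence, the second (mm. 27–30) with a perfect authentic cadence — a large antecedent–consequent pair, i.e. a double period.
Phrase 3 begins with the same material as phrase 1, making it parallel.

parallel double period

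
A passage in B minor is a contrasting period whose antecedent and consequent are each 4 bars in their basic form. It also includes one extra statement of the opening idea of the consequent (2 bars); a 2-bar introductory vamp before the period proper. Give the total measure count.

Basic contrasting period: 4 + 4 = 8 bars.
8 (basic form) + 2 (extra statement) + 2 (introduction) = 12.

12 measures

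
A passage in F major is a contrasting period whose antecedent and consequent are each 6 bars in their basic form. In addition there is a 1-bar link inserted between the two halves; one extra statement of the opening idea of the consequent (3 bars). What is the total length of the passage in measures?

Basic contrasting period: 6 + 6 = 12 bars.
12 (basic form) + 1 (link) + 3 (extra statement) = 16.

16 measures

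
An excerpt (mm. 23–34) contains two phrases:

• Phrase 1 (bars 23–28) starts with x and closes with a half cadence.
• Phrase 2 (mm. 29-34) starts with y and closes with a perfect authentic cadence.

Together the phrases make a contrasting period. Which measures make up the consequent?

The phrase ending with the weaker cadence (half cadence) is the antecedent; the one ending more conclusively (perfect authentic cadence) is the consequent. The consequent is measures 29–34.

measures 29–34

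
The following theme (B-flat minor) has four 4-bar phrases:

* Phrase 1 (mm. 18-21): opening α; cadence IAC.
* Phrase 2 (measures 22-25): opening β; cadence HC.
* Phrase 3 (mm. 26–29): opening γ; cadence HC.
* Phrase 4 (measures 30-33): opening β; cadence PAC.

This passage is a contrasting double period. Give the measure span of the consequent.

In a double period the four phrases pair into a large antecedent (phrases 1–2, ending half cadence) and a large consequent (phrases 3–4, ending perfect authentic cadence). The consequent spans mm. 26-33.

measures 26–33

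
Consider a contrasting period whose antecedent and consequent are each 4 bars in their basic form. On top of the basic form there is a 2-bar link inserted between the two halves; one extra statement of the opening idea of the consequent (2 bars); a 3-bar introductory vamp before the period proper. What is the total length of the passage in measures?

Basic contrasting period: 4 + 4 = 8 bars.
8 (basic form) + 2 (link) + 2 (extra statement) + 3 (introduction) = 15.

15 measures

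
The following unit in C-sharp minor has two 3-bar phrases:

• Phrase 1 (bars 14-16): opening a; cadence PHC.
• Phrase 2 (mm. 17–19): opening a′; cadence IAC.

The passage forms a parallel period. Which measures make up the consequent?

measures 17–19

The antecedent is the phrase ending with the weaker cadence (Phrygian half cadence, phrase 1) and the consequent the one ending more conclusively (imperfect authentic cadence, phrase 2); the consequent is mm. 17–19.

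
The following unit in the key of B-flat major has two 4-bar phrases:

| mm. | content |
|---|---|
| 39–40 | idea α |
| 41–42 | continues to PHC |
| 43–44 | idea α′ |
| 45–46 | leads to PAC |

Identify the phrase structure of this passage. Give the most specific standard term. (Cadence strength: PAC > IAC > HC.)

Phrase 1 ends with a Phrygian half cadence (weaker) and phrase 2 with a perfect authentic cadence (stronger): antecedent + consequent = a period.
The two phrases open with the same material (α / α′), so the period is parallel.

parallel period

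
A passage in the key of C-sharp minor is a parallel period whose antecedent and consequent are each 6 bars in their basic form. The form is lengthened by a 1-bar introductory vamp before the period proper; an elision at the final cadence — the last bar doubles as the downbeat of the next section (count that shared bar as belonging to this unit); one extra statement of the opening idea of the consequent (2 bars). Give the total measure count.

Basic parallel period: 6 + 6 = 12 bars.
12 (basic form) + 1 (introduction) + 2 (extra statement) = 15.
The elision shares a bar with the next section but does not change this unit's count.

15 measures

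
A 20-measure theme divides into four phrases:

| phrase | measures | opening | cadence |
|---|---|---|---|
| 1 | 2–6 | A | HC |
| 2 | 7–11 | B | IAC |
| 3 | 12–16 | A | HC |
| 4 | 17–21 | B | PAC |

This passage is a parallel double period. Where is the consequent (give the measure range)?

measures 12–21

In a double period the four phrases pair into a large antecedent (phrases 1–2, ending imperfect authentic cadence) and a large consequent (phrases 3–4, ending perfect authentic cadence). The consequent spans bars 12-21.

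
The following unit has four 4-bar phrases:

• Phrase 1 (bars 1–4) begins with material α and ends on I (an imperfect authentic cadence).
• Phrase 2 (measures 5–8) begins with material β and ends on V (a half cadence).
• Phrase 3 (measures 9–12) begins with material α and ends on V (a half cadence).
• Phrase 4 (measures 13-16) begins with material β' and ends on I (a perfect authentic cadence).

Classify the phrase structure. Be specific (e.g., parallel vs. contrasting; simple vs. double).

parallel double period

Four phrases in two halves: the first half (bars 1-8) ends with a half cadence, the second (mm. 9–16) with a perfect authentic cadence — a large antecedent–consequent pair, i.e. a double period.
Phrase 3 begins with the same material as phrase 1, making it parallel.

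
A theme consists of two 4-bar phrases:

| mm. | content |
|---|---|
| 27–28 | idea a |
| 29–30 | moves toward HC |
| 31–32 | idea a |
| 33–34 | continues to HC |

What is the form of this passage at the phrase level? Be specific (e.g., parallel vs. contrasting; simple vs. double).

repeated phrase

Both phrases have the same opening (a) and the same cadence (half cadence): the second is a restatement, not a consequent, so this is a repeated phrase rather than a period.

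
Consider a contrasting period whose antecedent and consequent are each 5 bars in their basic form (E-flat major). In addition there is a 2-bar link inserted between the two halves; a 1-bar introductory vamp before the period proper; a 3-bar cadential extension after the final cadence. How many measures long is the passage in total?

Basic contrasting period: 5 + 5 = 10 bars.
10 (basic form) + 2 (link) + 1 (introduction) + 3 (cadential extension) = 16.

16 measures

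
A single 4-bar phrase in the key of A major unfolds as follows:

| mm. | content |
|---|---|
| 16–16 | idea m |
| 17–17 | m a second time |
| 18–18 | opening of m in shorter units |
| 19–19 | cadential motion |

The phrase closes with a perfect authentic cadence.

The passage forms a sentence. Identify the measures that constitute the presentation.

The presentation of a sentence is the basic idea (bar 16) plus its repetition (bar 17); the presentation is therefore bars 16–17.

measures 16–17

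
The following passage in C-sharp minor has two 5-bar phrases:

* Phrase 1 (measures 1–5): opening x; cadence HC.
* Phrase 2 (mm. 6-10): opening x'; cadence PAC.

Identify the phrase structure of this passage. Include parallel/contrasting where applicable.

parallel period

Phrase 1 ends with a half cadence (weaker) and phrase 2 with a perfect authentic cadence (stronger): antecedent + consequent = a period.
The two phrases open with the same material (x / x'), so the period is parallel.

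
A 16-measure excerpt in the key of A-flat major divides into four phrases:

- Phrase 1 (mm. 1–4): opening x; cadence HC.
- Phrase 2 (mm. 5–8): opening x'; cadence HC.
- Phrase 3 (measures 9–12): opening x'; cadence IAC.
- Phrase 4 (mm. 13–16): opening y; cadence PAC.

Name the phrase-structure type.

parallel double period

Four phrases in two halves: the first half (measures 1–8) ends with a half cadence, the second (mm. 9–16) with a perfect authentic cadence — a large antecedent–consequent pair, i.e. a double period.
Phrase 3 begins with the same material as phrase 1, making it parallel.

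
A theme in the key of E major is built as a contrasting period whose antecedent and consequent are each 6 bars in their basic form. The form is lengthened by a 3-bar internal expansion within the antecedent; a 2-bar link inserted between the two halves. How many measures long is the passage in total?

17 measures

Basic contrasting period: 6 + 6 = 12 bars.
12 (basic form) + 3 (internal expansion) + 2 (link) = 17.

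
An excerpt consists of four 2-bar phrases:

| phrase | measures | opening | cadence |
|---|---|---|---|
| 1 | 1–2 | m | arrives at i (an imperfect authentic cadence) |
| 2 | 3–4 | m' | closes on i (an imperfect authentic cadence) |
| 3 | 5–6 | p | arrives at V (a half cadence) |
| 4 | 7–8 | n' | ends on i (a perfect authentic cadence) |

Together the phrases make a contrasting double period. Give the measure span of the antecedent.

In a double period the first pair of phrases (ending imperfect authentic cadence) is the large antecedent and the second pair (ending perfect authentic cadence) is the large consequent; the antecedent is measures 1–4.

measures 1–4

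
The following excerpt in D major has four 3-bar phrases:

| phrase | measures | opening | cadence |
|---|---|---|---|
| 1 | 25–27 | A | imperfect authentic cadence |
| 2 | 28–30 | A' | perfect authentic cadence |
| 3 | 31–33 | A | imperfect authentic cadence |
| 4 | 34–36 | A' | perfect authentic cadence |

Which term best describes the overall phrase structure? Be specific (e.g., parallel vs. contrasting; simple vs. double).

repeated period

The cadence pattern IAC–PAC–IAC–PAC is weak–strong twice, and phrases 3–4 restate phrases 1–2: a period heard twice, not a double period (which would end weakly at phrase 2).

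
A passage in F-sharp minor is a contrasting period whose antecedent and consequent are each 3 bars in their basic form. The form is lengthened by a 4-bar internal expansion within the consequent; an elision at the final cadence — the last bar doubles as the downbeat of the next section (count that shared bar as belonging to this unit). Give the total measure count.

Basic contrasting period: 3 + 3 = 6 bars.
6 (basic form) + 4 (internal expansion) = 10.
The elision shares a bar with the next section but does not change this unit's count.

10 measures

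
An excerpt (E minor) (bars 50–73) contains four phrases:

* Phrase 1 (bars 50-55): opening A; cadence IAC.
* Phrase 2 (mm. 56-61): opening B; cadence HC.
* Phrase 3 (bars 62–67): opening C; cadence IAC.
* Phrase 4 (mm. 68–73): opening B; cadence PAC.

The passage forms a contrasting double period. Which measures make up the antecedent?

In a double period the four phrases pair into a large antecedent (phrases 1–2, ending half cadence) and a large consequent (phrases 3–4, ending perfect authentic cadence). The antecedent spans bars 50–61.

measures 50–61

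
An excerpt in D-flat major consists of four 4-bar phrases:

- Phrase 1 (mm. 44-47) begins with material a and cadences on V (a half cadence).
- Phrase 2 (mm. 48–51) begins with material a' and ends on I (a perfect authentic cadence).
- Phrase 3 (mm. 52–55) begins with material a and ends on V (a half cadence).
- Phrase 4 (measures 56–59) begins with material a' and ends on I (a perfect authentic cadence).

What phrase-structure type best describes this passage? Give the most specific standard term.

The cadence pattern HC–PAC–HC–PAC is weak–strong twice, and phrases 3–4 restate phrases 1–2: a period heard twice, not a double period (which would end weakly at phrase 2).

repeated period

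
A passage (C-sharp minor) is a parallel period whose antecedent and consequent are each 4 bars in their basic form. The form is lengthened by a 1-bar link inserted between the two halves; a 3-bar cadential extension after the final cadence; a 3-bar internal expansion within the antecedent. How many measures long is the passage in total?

Basic parallel period: 4 + 4 = 8 bars.
8 (basic form) + 1 (link) + 3 (cadential extension) + 3 (internal expansion) = 15.

15 measures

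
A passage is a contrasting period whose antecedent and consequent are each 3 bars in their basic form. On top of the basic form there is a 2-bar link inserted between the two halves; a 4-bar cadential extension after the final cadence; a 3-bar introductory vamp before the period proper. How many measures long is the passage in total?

15 measures

Basic contrasting period: 3 + 3 = 6 bars.
6 (basic form) + 2 (link) + 4 (cadential extension) + 3 (introduction) = 15.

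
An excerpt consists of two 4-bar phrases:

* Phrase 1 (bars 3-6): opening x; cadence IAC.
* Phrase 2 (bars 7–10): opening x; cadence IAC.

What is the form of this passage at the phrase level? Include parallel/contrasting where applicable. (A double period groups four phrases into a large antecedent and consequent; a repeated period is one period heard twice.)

repeated phrase

Both phrases have the same opening (x) and the same cadence (imperfect authentic cadence): the second is a restatement, not a consequent, so this is a repeated phrase rather than a period.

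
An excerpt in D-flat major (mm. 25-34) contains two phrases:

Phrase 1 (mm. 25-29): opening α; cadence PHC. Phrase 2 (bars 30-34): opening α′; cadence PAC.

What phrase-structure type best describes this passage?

Phrase 1 ends with a Phrygian half cadence (weaker) and phrase 2 with a perfect authentic cadence (stronger): antecedent + consequent = a period.
The two phrases open with the same material (α / α′), so the period is parallel.

parallel period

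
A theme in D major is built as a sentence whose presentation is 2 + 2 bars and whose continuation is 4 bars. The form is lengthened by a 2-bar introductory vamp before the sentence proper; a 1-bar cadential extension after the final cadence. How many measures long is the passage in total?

Basic sentence: 2 + 2 + 4 = 8 bars.
8 (basic form) + 2 (introduction) + 1 (cadential extension) = 11.

11 measures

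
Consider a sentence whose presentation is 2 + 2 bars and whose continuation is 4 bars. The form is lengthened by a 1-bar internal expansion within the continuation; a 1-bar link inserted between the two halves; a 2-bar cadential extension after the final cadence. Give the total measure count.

12 measures

Basic sentence: 2 + 2 + 4 = 8 bars.
8 (basic form) + 1 (internal expansion) + 1 (link) + 2 (cadential extension) = 12.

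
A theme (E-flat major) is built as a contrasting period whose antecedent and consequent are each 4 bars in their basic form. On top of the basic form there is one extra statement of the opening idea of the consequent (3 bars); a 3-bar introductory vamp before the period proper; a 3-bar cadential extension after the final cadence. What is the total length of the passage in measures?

17 measures

Basic contrasting period: 4 + 4 = 8 bars.
8 (basic form) + 3 (extra statement) + 3 (introduction) + 3 (cadential extension) = 17.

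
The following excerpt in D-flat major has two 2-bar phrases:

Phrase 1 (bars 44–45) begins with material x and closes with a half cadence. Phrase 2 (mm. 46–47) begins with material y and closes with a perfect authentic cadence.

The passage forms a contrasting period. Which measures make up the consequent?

measures 46–47

The antecedent is the phrase ending with the weaker cadence (half cadence, phrase 1) and the consequent the one ending more conclusively (perfect authentic cadence, phrase 2); the consequent is bars 46–47.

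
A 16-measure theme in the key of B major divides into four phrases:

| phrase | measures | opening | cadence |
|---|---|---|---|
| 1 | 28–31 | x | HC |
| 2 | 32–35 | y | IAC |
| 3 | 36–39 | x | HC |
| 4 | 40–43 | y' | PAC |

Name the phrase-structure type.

Four phrases in two halves: the first half (mm. 28–35) ends with an imperfect authentic cadence, the second (measures 36-43) with a perfect authentic cadence — a large antecedent–consequent pair, i.e. a double period.
Phrase 3 begins with the same material as phrase 1, making it parallel.

parallel double period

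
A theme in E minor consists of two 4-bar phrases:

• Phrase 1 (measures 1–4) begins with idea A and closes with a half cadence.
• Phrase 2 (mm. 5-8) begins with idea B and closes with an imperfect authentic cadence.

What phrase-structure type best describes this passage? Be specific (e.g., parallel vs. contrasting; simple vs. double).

contrasting period

Phrase 1 ends with a half cadence (weaker) and phrase 2 with an imperfect authentic cadence (stronger): antecedent + consequent = a period.
The two phrases open with different material (A / B), so the period is contrasting.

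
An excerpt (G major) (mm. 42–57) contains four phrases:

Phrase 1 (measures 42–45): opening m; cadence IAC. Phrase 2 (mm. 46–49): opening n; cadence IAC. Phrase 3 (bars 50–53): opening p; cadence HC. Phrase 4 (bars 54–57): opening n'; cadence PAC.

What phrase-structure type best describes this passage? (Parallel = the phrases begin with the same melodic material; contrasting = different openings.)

Four phrases in two halves: the first half (measures 42-49) ends with an imperfect authentic cadence, the second (bars 50–57) with a perfect authentic cadence — a large antecedent–consequent pair, i.e. a double period.
Phrase 3 begins with different material from phrase 1, making it contrasting.

contrasting double period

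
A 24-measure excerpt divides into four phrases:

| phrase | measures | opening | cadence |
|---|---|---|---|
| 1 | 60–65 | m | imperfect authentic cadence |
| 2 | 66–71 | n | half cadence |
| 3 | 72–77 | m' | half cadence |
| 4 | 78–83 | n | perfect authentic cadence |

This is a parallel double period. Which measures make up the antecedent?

In a double period the first pair of phrases (ending half cadence) is the large antecedent and the second pair (ending perfect authentic cadence) is the large consequent; the antecedent is measures 60–71.

measures 60–71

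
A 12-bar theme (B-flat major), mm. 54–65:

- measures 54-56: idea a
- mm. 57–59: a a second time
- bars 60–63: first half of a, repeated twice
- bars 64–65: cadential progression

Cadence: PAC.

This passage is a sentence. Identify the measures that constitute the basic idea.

The presentation of a sentence is the basic idea (mm. 54–56) plus its repetition (mm. 57–59); the basic idea is therefore measures 54–56.

measures 54–56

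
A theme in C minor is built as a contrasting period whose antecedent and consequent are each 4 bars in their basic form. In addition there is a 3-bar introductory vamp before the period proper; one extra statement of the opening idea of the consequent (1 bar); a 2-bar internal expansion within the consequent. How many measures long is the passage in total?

Basic contrasting period: 4 + 4 = 8 bars.
8 (basic form) + 3 (introduction) + 1 (extra statement) + 2 (internal expansion) = 14.

14 measures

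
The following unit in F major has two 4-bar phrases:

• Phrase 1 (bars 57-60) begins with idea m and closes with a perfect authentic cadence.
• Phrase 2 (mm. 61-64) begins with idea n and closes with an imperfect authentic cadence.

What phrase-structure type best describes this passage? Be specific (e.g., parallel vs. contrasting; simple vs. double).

The second phrase closes with an imperfect authentic cadence, which is not stronger than the first phrase's perfect authentic cadence; without a weak→strong cadential pair there is no antecedent–consequent relationship, so this is a phrase group rather than a period.

phrase group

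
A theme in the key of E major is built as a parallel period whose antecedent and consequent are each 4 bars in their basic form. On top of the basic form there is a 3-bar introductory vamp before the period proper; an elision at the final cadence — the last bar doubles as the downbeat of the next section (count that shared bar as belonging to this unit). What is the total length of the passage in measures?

11 measures

Basic parallel period: 4 + 4 = 8 bars.
8 (basic form) + 3 (introduction) = 11.
The elision shares a bar with the next section but does not change this unit's count.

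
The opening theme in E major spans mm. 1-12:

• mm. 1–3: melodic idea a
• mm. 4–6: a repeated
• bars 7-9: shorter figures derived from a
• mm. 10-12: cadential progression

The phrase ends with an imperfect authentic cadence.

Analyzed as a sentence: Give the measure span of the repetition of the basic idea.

The presentation of a sentence is the basic idea (bars 1-3) plus its repetition (bars 4-6); the repetition of the basic idea is therefore mm. 4–6.

measures 4–6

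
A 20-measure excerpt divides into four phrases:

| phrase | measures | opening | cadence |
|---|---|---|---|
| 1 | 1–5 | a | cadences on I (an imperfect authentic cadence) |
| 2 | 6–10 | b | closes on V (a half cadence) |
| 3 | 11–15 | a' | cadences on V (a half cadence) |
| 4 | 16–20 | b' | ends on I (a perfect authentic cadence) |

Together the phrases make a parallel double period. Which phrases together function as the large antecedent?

phrases 1 and 2

In a double period the first pair of phrases (ending half cadence) is the large antecedent and the second pair (ending perfect authentic cadence) is the large consequent; the antecedent is phrases 1 and 2.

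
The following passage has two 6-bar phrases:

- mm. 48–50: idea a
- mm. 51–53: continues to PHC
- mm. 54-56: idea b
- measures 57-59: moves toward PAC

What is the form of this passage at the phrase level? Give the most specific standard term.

contrasting period

Phrase 1 ends with a Phrygian half cadence (weaker) and phrase 2 with a perfect authentic cadence (stronger): antecedent + consequent = a period.
The two phrases open with different material (a / b), so the period is contrasting.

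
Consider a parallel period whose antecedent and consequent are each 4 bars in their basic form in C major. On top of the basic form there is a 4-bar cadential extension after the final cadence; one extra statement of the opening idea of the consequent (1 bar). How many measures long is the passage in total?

13 measures

Basic parallel period: 4 + 4 = 8 bars.
8 (basic form) + 4 (cadential extension) + 1 (extra statement) = 13.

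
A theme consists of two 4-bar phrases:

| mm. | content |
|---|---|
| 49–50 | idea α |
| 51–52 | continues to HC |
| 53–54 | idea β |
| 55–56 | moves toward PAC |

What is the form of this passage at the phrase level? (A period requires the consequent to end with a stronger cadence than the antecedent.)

contrasting period

Phrase 1 ends with a half cadence (weaker) and phrase 2 with a perfect authentic cadence (stronger): antecedent + consequent = a period.
The two phrases open with different material (α / β), so the period is contrasting.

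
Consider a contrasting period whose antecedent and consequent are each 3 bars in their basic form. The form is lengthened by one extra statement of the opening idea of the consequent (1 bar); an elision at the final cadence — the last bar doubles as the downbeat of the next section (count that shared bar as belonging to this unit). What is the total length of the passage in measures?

7 measures

Basic contrasting period: 3 + 3 = 6 bars.
6 (basic form) + 1 (extra statement) = 7.
The elision shares a bar with the next section but does not change this unit's count.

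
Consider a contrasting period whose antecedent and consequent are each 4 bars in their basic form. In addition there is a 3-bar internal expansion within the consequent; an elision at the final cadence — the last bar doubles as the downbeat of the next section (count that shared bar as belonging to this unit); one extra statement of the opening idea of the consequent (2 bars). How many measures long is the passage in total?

13 measures

Basic contrasting period: 4 + 4 = 8 bars.
8 (basic form) + 3 (internal expansion) + 2 (extra statement) = 13.
The elision shares a bar with the next section but does not change this unit's count.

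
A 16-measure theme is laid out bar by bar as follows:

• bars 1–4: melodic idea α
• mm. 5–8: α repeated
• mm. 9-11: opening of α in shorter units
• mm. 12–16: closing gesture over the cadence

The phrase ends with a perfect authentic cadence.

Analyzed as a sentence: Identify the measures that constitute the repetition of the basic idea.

measures 5–8

The presentation of a sentence is the basic idea (bars 1-4) plus its repetition (measures 5–8); the repetition of the basic idea is therefore bars 5-8.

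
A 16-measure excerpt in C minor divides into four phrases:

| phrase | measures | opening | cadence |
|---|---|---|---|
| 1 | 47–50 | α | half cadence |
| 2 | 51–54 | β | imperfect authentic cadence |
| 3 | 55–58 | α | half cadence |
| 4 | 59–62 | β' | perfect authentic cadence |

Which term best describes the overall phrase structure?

Four phrases in two halves: the first half (bars 47-54) ends with an imperfect authentic cadence, the second (mm. 55-62) with a perfect authentic cadence — a large antecedent–consequent pair, i.e. a double period.
Phrase 3 begins with the same material as phrase 1, making it parallel.

parallel double period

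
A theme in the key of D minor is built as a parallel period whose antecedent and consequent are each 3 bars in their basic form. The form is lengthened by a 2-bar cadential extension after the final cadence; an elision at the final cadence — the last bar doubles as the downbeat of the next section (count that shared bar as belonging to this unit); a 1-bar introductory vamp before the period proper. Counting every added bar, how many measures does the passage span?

9 measures

Basic parallel period: 3 + 3 = 6 bars.
6 (basic form) + 2 (cadential extension) + 1 (introduction) = 9.
The elision shares a bar with the next section but does not change this unit's count.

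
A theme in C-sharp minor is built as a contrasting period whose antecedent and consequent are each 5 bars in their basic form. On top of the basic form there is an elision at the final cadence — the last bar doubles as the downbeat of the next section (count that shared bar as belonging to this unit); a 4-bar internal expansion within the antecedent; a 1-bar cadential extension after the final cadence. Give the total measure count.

15 measures

Basic contrasting period: 5 + 5 = 10 bars.
10 (basic form) + 4 (internal expansion) + 1 (cadential extension) = 15.
The elision shares a bar with the next section but does not change this unit's count.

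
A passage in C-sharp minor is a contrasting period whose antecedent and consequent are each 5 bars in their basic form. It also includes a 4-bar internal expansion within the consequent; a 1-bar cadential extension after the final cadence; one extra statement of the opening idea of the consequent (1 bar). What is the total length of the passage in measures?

16 measures

Basic contrasting period: 5 + 5 = 10 bars.
10 (basic form) + 4 (internal expansion) + 1 (cadential extension) + 1 (extra statement) = 16.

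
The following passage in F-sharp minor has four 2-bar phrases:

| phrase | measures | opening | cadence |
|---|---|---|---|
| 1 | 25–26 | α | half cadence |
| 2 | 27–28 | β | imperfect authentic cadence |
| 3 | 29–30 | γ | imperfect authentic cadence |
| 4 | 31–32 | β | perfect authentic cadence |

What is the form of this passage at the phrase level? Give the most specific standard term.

contrasting double period

Four phrases in two halves: the first half (mm. 25–28) ends with an imperfect authentic cadence, the second (mm. 29-32) with a perfect authentic cadence — a large antecedent–consequent pair, i.e. a double period.
Phrase 3 begins with different material from phrase 1, making it contrasting.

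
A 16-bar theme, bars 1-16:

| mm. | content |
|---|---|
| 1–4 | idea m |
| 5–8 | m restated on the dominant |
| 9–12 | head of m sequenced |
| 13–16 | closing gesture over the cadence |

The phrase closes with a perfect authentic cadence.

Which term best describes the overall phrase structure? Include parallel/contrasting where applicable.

Basic idea (measures 1–4) + its repetition (bars 5–8) form the presentation; fragmentation and cadence (mm. 9-16) form the continuation — the 16-bar whole is a sentence.

sentence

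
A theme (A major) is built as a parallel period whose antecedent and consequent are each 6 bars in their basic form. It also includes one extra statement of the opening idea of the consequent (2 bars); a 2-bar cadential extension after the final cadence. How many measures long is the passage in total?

16 measures

Basic parallel period: 6 + 6 = 12 bars.
12 (basic form) + 2 (extra statement) + 2 (cadential extension) = 16.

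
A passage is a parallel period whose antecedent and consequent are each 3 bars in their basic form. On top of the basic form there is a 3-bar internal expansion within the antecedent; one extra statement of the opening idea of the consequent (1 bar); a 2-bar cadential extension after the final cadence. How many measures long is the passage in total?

12 measures

Basic parallel period: 3 + 3 = 6 bars.
6 (basic form) + 3 (internal expansion) + 1 (extra statement) + 2 (cadential extension) = 12.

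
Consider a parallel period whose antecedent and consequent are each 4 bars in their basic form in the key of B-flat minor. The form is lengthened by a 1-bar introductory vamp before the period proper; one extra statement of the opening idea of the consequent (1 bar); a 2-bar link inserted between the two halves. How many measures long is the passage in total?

12 measures

Basic parallel period: 4 + 4 = 8 bars.
8 (basic form) + 1 (introduction) + 1 (extra statement) + 2 (link) = 12.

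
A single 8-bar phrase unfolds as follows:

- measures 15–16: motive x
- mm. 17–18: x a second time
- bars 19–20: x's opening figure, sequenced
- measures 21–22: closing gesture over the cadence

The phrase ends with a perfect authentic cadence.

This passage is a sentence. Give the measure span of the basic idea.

The presentation of a sentence is the basic idea (measures 15-16) plus its repetition (measures 17-18); the basic idea is therefore measures 15-16.

measures 15–16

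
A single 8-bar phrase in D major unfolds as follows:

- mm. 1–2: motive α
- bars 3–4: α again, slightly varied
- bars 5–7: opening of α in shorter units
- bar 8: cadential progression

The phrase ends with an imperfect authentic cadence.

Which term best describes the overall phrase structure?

Basic idea (bars 1–2) + its repetition (mm. 3-4) form the presentation; fragmentation and cadence (bars 5–8) form the continuation — the 8-bar whole is a sentence.

sentence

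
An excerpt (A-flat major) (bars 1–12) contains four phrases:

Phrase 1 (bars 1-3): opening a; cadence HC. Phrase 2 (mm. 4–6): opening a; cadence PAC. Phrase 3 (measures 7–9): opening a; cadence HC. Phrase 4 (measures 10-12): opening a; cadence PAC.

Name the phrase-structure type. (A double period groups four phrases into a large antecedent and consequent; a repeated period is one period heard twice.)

repeated period

The cadence pattern HC–PAC–HC–PAC is weak–strong twice, and phrases 3–4 restate phrases 1–2: a period heard twice, not a double period (which would end weakly at phrase 2).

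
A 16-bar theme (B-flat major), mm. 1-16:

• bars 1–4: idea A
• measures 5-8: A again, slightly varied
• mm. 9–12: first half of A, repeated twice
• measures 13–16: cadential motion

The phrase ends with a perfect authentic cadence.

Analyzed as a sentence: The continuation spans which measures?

measures 9–16

After the presentation (mm. 1-8), the continuation covers the fragmentation through the cadence: mm. 9-16.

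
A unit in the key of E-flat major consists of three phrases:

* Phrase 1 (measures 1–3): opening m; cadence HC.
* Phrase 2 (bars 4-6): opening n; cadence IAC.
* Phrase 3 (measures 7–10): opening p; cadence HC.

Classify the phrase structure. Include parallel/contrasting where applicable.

phrase group

The final phrase closes with a half cadence, which is not stronger than the preceding imperfect authentic cadence; the 3 phrases lack an overall antecedent–consequent design and so form a phrase group.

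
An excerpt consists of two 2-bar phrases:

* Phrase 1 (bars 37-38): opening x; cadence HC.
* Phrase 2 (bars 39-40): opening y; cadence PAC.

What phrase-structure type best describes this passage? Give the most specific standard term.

contrasting period

Phrase 1 ends with a half cadence (weaker) and phrase 2 with a perfect authentic cadence (stronger): antecedent + consequent = a period.
The two phrases open with different material (x / y), so the period is contrasting.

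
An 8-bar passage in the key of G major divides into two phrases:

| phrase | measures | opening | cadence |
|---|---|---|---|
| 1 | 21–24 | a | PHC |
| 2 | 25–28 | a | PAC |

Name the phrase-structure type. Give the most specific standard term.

parallel period

Phrase 1 ends with a Phrygian half cadence (weaker) and phrase 2 with a perfect authentic cadence (stronger): antecedent + consequent = a period.
The two phrases open with the same material (a / a), so the period is parallel.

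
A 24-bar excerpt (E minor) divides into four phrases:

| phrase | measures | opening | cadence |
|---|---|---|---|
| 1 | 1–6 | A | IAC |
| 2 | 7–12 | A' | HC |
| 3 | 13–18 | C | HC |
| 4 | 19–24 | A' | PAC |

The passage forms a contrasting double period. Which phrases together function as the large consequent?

phrases 3 and 4

In a double period the first pair of phrases (ending half cadence) is the large antecedent and the second pair (ending perfect authentic cadence) is the large consequent; the consequent is phrases 3 and 4.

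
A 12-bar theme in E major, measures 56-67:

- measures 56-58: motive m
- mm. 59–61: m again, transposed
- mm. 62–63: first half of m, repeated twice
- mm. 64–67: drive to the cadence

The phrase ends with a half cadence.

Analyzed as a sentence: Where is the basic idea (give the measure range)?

measures 56–58

The presentation of a sentence is the basic idea (mm. 56–58) plus its repetition (mm. 59–61); the basic idea is therefore mm. 56–58.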